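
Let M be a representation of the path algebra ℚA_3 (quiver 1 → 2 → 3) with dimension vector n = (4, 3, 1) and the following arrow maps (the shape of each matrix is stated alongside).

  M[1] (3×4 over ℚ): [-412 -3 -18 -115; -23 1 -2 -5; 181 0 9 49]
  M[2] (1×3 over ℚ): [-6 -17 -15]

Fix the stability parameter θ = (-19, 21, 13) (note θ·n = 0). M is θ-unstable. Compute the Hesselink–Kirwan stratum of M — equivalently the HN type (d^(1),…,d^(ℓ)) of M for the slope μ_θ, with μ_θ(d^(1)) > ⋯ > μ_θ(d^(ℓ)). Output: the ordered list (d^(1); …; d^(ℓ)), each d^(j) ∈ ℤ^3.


Barcode: M ≅ I[1,1], I[1,2]^2, I[1,3]. HN layers by μ_θ (3 steps, strictly decreasing):
  μ^(1)=21; μ^(2)=17; μ^(3)=-19

((0, 2, 0); (0, 1, 1); (4, 0, 0))


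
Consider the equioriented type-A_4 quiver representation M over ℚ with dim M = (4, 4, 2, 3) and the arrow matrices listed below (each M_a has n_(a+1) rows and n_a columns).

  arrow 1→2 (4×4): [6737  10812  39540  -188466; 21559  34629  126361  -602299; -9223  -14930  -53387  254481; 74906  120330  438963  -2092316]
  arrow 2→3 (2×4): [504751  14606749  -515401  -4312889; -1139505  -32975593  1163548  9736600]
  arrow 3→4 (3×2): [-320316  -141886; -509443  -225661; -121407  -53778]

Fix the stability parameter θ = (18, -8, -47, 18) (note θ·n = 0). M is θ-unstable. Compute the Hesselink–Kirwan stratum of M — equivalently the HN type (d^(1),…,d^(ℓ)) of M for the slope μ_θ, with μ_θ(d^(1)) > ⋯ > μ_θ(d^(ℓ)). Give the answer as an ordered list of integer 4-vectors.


Interval decomposition of M: I[1,2]^2, I[1,4]^2, I[4,4].
HN type (ℓ=3): μ^(1)=18; μ^(2)=5; μ^(3)=-37/3

((0, 0, 0, 3); (2, 2, 0, 0); (2, 2, 2, 0))


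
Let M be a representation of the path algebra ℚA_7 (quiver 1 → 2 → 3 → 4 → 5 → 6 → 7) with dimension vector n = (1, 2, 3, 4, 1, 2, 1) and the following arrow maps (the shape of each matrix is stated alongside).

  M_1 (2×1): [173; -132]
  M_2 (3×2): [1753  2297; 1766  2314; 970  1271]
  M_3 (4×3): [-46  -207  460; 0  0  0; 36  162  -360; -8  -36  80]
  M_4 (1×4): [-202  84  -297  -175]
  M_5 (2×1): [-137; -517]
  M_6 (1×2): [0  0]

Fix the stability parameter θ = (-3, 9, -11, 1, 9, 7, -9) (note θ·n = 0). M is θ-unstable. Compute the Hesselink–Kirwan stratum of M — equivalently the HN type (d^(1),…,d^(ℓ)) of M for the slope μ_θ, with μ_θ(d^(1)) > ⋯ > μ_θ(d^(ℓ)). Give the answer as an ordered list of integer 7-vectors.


Interval decomposition of M: I[1,3], I[2,3], I[3,4], I[4,4]^2, I[4,6], I[6,6], I[7,7].
HN type (ℓ=7): μ^(1)=8; μ^(2)=7; μ^(3)=1; μ^(4)=-1; μ^(5)=-3; μ^(6)=-9; μ^(7)=-11

((0, 0, 0, 0, 1, 1, 0); (0, 0, 0, 0, 0, 1, 0); (0, 0, 0, 4, 0, 0, 0); (0, 2, 2, 0, 0, 0, 0); (1, 0, 0, 0, 0, 0, 0); (0, 0, 0, 0, 0, 0, 1); (0, 0, 1, 0, 0, 0, 0))


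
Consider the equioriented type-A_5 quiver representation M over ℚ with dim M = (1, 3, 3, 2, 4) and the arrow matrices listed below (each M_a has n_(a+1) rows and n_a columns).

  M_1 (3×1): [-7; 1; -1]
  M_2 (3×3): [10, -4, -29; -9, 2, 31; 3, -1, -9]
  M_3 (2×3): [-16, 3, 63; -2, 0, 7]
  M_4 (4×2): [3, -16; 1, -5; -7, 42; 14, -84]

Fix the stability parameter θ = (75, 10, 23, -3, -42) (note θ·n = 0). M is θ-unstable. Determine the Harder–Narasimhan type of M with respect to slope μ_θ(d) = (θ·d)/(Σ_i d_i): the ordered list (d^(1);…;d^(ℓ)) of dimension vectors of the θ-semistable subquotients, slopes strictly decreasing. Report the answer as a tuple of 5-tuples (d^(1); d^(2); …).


Barcode: M ≅ I[1,5], I[2,3], I[2,5], I[5,5]^2. HN layers by μ_θ (5 steps, strictly decreasing):
  μ^(1)=23; μ^(2)=63/5; μ^(3)=10; μ^(4)=-3; μ^(5)=-42

((0, 0, 1, 0, 0); (1, 1, 1, 1, 1); (0, 1, 0, 0, 0); (0, 1, 1, 1, 1); (0, 0, 0, 0, 2))


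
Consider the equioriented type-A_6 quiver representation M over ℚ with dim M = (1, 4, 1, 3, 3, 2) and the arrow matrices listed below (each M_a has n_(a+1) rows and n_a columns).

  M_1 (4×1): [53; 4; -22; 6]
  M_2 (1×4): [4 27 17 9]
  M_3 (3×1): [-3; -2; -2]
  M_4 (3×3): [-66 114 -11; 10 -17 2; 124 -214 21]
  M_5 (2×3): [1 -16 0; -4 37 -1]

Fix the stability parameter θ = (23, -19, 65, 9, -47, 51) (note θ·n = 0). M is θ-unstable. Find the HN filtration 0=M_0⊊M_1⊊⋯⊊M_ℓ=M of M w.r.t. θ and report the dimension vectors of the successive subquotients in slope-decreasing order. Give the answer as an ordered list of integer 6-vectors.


Barcode: M ≅ I[1,2], I[2,2]^2, I[2,6], I[4,5], I[4,6]. HN layers by μ_θ (4 steps, strictly decreasing):
  μ^(1)=51; μ^(2)=9; μ^(3)=2; μ^(4)=-19

((0, 0, 0, 0, 0, 2); (0, 0, 1, 1, 1, 0); (1, 1, 0, 0, 0, 0); (0, 3, 0, 2, 2, 0))


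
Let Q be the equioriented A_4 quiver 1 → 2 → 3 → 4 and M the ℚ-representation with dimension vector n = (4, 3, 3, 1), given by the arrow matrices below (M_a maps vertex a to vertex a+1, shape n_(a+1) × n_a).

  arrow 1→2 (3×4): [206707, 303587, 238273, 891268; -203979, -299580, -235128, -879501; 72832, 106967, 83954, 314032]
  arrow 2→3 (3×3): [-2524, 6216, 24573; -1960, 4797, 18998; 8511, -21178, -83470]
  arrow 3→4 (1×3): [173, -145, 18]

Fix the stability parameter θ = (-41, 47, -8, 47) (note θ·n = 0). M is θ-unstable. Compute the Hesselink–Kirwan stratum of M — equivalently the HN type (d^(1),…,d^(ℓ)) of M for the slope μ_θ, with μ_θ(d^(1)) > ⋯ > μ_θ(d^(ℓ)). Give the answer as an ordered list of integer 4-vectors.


Interval decomposition of M: I[1,1], I[1,3]^2, I[1,4].
HN type (ℓ=3): μ^(1)=47; μ^(2)=39/2; μ^(3)=-41

((0, 0, 0, 1); (0, 3, 3, 0); (4, 0, 0, 0))


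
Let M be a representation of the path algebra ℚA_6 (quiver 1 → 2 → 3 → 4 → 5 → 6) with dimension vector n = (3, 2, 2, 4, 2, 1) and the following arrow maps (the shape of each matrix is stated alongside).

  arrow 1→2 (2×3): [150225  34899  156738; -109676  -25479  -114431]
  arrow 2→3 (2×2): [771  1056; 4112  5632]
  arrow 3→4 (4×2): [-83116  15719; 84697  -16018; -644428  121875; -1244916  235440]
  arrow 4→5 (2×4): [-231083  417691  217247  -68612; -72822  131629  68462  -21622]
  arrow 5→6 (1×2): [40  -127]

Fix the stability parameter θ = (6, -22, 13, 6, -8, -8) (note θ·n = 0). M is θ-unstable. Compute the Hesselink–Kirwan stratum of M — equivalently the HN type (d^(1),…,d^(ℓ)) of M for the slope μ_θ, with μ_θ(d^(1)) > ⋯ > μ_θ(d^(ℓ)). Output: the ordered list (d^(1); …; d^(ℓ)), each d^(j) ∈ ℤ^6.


Interval decomposition of M: I[1,1], I[1,2], I[1,6], I[3,4], I[4,4], I[4,5].
HN type (ℓ=5): μ^(1)=19/2; μ^(2)=6; μ^(3)=3/4; μ^(4)=-1; μ^(5)=-8

((0, 0, 1, 1, 0, 0); (1, 0, 0, 1, 0, 0); (0, 0, 1, 1, 1, 1); (0, 0, 0, 1, 1, 0); (2, 2, 0, 0, 0, 0))


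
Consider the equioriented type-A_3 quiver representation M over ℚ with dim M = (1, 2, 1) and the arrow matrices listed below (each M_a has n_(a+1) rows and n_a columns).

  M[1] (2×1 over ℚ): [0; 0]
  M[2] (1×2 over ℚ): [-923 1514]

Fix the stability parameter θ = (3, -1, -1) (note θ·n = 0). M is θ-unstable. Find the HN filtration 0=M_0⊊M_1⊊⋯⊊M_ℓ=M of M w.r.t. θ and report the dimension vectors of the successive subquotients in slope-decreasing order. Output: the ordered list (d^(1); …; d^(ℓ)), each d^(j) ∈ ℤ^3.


Via rank(M_{q-1}∘⋯∘M_p): M ≅ I[1,1], I[2,2], I[2,3].
μ_θ-semistable layers: μ^(1)=3; μ^(2)=-1

((1, 0, 0); (0, 2, 1))


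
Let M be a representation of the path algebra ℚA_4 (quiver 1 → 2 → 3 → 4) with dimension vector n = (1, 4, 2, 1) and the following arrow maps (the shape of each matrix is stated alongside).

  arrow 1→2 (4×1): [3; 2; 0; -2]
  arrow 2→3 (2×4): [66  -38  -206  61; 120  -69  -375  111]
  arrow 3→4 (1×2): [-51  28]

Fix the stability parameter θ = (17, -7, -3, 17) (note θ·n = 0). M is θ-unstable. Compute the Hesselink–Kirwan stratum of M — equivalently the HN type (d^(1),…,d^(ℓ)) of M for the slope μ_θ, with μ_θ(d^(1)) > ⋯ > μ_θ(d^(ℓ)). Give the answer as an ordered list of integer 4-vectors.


Barcode: M ≅ I[1,2], I[2,2], I[2,3], I[2,4]. HN layers by μ_θ (4 steps, strictly decreasing):
  μ^(1)=17; μ^(2)=5; μ^(3)=-3; μ^(4)=-7

((0, 0, 0, 1); (1, 1, 0, 0); (0, 0, 2, 0); (0, 3, 0, 0))


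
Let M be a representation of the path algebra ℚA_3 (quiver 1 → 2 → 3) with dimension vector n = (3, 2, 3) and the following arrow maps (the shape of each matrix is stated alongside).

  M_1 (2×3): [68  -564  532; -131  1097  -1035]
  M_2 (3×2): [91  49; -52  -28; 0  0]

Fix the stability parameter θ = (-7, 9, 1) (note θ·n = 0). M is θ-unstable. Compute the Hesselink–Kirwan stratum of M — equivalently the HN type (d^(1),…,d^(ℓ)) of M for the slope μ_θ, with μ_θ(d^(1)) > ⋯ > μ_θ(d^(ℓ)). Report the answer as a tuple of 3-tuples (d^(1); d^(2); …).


Via rank(M_{q-1}∘⋯∘M_p): M ≅ I[1,1], I[1,2], I[1,3], I[3,3]^2.
μ_θ-semistable layers: μ^(1)=9; μ^(2)=5; μ^(3)=1; μ^(4)=-7

((0, 1, 0); (0, 1, 1); (0, 0, 2); (3, 0, 0))


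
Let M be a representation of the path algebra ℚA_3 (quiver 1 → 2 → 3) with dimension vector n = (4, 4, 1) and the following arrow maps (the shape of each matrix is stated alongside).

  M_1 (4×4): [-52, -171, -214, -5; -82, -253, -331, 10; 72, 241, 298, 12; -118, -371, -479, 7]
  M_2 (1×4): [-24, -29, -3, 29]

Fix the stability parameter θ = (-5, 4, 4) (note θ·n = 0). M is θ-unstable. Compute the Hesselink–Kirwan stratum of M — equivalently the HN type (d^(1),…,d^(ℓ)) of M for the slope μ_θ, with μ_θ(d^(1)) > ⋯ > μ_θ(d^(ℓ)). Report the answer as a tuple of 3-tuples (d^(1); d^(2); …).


Barcode: M ≅ I[1,1], I[1,2]^2, I[1,3], I[2,2]. HN layers by μ_θ (2 steps, strictly decreasing):
  μ^(1)=4; μ^(2)=-5

((0, 4, 1); (4, 0, 0))


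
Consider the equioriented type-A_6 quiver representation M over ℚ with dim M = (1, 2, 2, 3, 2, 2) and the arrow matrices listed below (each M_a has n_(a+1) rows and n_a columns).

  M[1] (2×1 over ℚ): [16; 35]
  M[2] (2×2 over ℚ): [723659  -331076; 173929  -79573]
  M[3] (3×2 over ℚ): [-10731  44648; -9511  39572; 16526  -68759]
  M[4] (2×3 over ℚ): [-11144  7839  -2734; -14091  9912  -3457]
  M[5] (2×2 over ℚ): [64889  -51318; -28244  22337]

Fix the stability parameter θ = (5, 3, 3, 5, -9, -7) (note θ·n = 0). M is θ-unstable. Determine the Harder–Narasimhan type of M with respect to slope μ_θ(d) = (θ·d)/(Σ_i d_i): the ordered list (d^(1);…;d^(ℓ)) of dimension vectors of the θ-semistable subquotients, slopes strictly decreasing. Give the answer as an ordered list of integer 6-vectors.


Via rank(M_{q-1}∘⋯∘M_p): M ≅ I[1,6], I[2,6], I[4,4].
μ_θ-semistable layers: μ^(1)=5; μ^(2)=0; μ^(3)=-1

((0, 0, 0, 1, 0, 0); (1, 1, 1, 1, 1, 1); (0, 1, 1, 1, 1, 1))


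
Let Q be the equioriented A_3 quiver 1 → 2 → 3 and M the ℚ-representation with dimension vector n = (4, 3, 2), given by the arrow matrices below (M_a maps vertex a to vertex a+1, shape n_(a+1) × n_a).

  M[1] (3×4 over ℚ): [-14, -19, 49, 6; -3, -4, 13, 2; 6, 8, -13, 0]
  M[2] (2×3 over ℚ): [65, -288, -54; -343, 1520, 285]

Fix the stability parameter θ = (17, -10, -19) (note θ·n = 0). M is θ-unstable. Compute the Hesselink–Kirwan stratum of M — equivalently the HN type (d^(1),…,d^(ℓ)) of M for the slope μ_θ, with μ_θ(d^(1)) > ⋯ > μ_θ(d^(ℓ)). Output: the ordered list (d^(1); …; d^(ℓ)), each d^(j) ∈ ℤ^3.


Barcode: M ≅ I[1,1], I[1,2], I[1,3]^2. HN layers by μ_θ (3 steps, strictly decreasing):
  μ^(1)=17; μ^(2)=7/2; μ^(3)=-4

((1, 0, 0); (1, 1, 0); (2, 2, 2))


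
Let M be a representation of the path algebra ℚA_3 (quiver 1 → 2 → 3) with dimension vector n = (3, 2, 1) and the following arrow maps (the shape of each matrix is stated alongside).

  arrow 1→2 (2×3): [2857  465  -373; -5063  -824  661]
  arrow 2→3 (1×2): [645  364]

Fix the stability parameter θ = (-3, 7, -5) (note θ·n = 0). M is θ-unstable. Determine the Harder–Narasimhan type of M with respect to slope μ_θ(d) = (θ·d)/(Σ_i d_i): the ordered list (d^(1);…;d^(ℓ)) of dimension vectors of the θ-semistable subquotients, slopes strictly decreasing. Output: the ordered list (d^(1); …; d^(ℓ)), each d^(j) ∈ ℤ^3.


Via rank(M_{q-1}∘⋯∘M_p): M ≅ I[1,1], I[1,2], I[1,3].
μ_θ-semistable layers: μ^(1)=7; μ^(2)=1; μ^(3)=-3

((0, 1, 0); (0, 1, 1); (3, 0, 0))


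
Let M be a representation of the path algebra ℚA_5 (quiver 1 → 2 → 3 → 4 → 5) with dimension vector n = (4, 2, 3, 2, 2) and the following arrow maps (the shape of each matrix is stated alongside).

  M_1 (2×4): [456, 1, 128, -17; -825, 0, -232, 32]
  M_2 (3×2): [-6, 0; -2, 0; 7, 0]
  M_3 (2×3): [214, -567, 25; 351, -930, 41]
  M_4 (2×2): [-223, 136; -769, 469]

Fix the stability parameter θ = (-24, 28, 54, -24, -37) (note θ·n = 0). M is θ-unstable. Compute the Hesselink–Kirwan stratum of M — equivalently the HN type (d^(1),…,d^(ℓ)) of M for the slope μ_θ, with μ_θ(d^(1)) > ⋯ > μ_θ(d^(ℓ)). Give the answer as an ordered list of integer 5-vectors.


Barcode: M ≅ I[1,1]^2, I[1,2], I[1,5], I[3,3], I[3,5]. HN layers by μ_θ (5 steps, strictly decreasing):
  μ^(1)=54; μ^(2)=28; μ^(3)=21/4; μ^(4)=-7/3; μ^(5)=-24

((0, 0, 1, 0, 0); (0, 1, 0, 0, 0); (0, 1, 1, 1, 1); (0, 0, 1, 1, 1); (4, 0, 0, 0, 0))


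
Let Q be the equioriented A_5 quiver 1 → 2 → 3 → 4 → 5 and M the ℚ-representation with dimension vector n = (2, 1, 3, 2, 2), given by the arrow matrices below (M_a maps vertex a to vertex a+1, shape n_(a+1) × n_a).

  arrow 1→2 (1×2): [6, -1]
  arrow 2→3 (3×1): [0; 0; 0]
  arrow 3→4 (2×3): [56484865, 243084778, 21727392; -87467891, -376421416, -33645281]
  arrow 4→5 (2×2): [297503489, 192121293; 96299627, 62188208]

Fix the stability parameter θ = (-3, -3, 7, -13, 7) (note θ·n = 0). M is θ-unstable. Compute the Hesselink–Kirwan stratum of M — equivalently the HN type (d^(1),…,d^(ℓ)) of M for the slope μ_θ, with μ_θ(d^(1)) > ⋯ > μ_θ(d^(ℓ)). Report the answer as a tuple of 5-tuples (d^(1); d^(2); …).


Interval decomposition of M: I[1,1], I[1,2], I[3,3], I[3,5]^2.
HN type (ℓ=2): μ^(1)=7; μ^(2)=-3

((0, 0, 1, 0, 2); (2, 1, 2, 2, 0))


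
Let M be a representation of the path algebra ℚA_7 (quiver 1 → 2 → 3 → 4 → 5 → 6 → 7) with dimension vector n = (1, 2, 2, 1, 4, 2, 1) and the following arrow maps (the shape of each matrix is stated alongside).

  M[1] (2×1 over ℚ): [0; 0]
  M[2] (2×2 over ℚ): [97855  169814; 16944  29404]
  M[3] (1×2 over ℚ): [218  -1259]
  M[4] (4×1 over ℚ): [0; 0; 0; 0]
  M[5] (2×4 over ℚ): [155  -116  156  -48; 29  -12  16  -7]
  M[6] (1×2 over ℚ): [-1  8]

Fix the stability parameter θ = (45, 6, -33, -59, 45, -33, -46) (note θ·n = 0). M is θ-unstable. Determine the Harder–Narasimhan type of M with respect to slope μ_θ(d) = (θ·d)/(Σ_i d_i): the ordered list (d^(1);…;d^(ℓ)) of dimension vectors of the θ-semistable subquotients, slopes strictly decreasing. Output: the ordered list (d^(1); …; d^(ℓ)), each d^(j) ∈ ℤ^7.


Via rank(M_{q-1}∘⋯∘M_p): M ≅ I[1,1], I[2,3], I[2,4], I[5,5]^2, I[5,6], I[5,7].
μ_θ-semistable layers: μ^(1)=45; μ^(2)=6; μ^(3)=-34/3; μ^(4)=-27/2; μ^(5)=-86/3

((1, 0, 0, 0, 2, 0, 0); (0, 0, 0, 0, 1, 1, 0); (0, 0, 0, 0, 1, 1, 1); (0, 1, 1, 0, 0, 0, 0); (0, 1, 1, 1, 0, 0, 0))


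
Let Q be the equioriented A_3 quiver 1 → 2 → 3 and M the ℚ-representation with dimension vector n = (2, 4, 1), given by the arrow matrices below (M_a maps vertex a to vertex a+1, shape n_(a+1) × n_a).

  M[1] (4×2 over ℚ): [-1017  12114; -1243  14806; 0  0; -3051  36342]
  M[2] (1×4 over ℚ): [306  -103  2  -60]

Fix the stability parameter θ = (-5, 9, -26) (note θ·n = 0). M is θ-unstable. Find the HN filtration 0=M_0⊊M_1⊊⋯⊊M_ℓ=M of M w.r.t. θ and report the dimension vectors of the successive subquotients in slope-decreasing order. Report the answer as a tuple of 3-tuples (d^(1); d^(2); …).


Interval decomposition of M: I[1,1], I[1,3], I[2,2]^3.
HN type (ℓ=3): μ^(1)=9; μ^(2)=-5; μ^(3)=-22/3

((0, 3, 0); (1, 0, 0); (1, 1, 1))


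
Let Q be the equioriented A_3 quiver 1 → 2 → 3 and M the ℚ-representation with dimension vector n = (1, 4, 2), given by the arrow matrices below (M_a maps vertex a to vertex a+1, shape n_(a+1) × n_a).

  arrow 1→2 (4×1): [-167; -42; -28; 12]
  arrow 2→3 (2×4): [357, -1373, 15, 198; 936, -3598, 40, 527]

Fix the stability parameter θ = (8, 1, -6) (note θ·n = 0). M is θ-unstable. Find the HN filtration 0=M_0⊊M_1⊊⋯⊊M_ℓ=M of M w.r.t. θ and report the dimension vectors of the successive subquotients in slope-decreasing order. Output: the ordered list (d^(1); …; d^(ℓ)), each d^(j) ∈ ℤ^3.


Barcode: M ≅ I[1,3], I[2,2]^2, I[2,3]. HN layers by μ_θ (2 steps, strictly decreasing):
  μ^(1)=1; μ^(2)=-5/2

((1, 3, 1); (0, 1, 1))


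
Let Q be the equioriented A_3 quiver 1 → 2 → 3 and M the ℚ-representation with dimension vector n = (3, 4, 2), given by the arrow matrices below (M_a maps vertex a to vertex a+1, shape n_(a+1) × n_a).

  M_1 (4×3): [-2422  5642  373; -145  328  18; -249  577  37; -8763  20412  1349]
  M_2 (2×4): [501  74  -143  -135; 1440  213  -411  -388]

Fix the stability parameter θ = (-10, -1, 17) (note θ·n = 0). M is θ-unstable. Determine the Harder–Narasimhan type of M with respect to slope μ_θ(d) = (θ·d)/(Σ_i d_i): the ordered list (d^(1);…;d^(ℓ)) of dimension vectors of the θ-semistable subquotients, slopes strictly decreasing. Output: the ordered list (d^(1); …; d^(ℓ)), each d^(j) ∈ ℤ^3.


Barcode: M ≅ I[1,2], I[1,3]^2, I[2,2]. HN layers by μ_θ (3 steps, strictly decreasing):
  μ^(1)=17; μ^(2)=-1; μ^(3)=-10

((0, 0, 2); (0, 4, 0); (3, 0, 0))


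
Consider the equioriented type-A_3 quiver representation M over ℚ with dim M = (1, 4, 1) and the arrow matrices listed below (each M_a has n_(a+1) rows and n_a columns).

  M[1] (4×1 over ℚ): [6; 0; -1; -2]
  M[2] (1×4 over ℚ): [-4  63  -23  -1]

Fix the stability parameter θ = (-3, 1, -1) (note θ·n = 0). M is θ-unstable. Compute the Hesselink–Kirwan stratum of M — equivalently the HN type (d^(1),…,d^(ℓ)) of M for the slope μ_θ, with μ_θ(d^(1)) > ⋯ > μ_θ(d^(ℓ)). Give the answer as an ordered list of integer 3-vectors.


Barcode: M ≅ I[1,3], I[2,2]^3. HN layers by μ_θ (3 steps, strictly decreasing):
  μ^(1)=1; μ^(2)=0; μ^(3)=-3

((0, 3, 0); (0, 1, 1); (1, 0, 0))


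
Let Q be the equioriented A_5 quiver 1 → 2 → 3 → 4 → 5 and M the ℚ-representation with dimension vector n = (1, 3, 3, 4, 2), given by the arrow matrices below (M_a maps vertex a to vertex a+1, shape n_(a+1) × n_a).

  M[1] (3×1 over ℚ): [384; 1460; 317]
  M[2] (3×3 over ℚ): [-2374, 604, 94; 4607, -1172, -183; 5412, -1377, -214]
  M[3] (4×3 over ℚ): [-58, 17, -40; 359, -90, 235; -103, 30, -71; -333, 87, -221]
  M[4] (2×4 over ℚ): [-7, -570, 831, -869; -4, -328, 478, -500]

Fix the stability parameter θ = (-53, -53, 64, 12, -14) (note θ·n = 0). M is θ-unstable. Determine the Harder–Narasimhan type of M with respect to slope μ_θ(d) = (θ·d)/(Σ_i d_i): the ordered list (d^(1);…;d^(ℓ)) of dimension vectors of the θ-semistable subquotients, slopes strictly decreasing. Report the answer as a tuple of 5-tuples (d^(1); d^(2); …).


Via rank(M_{q-1}∘⋯∘M_p): M ≅ I[1,5], I[2,2], I[2,5], I[3,4], I[4,4].
μ_θ-semistable layers: μ^(1)=38; μ^(2)=62/3; μ^(3)=12; μ^(4)=-53

((0, 0, 1, 1, 0); (0, 0, 2, 2, 2); (0, 0, 0, 1, 0); (1, 3, 0, 0, 0))


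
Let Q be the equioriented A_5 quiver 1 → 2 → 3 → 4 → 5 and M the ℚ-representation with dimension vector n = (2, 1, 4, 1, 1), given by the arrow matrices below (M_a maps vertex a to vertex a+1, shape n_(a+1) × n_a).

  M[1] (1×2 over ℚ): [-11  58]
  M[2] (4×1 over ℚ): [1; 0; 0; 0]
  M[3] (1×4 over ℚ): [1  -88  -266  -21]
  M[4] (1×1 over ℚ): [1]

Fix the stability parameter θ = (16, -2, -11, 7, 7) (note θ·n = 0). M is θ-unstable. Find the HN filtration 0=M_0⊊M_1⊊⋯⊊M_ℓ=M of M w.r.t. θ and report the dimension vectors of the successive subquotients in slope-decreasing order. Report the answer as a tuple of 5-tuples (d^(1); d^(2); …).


Barcode: M ≅ I[1,1], I[1,5], I[3,3]^3. HN layers by μ_θ (4 steps, strictly decreasing):
  μ^(1)=16; μ^(2)=7; μ^(3)=1; μ^(4)=-11

((1, 0, 0, 0, 0); (0, 0, 0, 1, 1); (1, 1, 1, 0, 0); (0, 0, 3, 0, 0))


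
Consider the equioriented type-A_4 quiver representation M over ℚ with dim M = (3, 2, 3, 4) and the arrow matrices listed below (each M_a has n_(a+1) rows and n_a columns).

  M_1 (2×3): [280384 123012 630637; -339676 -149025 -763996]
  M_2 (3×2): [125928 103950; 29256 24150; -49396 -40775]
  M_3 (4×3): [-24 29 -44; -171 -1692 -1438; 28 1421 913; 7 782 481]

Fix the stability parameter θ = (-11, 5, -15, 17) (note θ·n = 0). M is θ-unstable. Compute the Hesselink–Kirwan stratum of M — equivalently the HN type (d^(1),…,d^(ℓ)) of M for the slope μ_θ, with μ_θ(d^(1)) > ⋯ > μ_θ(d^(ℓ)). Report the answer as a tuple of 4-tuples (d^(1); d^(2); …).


Via rank(M_{q-1}∘⋯∘M_p): M ≅ I[1,1], I[1,2], I[1,4], I[3,4]^2, I[4,4].
μ_θ-semistable layers: μ^(1)=17; μ^(2)=5; μ^(3)=-5; μ^(4)=-11; μ^(5)=-15

((0, 0, 0, 4); (0, 1, 0, 0); (0, 1, 1, 0); (3, 0, 0, 0); (0, 0, 2, 0))


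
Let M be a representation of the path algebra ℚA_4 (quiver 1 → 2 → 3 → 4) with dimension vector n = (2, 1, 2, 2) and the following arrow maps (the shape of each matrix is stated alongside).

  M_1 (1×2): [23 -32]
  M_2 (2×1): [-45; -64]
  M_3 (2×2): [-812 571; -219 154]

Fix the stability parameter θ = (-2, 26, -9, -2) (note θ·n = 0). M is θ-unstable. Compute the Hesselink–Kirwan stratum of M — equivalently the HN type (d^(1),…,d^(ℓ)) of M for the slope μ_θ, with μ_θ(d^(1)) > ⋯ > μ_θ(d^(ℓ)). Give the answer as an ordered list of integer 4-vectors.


Interval decomposition of M: I[1,1], I[1,4], I[3,4].
HN type (ℓ=3): μ^(1)=5; μ^(2)=-2; μ^(3)=-9

((0, 1, 1, 1); (2, 0, 0, 1); (0, 0, 1, 0))


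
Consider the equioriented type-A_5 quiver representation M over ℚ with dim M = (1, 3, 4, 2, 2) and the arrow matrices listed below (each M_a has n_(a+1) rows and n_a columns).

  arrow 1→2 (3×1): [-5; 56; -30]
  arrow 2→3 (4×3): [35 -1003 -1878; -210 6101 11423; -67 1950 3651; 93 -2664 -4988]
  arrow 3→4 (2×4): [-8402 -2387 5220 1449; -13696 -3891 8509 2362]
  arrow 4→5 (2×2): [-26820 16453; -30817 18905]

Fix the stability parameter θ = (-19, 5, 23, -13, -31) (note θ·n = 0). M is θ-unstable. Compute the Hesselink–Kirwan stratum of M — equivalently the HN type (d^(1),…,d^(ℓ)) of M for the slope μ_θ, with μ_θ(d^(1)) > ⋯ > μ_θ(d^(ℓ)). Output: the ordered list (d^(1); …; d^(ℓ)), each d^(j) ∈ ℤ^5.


Via rank(M_{q-1}∘⋯∘M_p): M ≅ I[1,5], I[2,3], I[2,5], I[3,3].
μ_θ-semistable layers: μ^(1)=23; μ^(2)=5; μ^(3)=-4; μ^(4)=-19

((0, 0, 2, 0, 0); (0, 1, 0, 0, 0); (0, 2, 2, 2, 2); (1, 0, 0, 0, 0))


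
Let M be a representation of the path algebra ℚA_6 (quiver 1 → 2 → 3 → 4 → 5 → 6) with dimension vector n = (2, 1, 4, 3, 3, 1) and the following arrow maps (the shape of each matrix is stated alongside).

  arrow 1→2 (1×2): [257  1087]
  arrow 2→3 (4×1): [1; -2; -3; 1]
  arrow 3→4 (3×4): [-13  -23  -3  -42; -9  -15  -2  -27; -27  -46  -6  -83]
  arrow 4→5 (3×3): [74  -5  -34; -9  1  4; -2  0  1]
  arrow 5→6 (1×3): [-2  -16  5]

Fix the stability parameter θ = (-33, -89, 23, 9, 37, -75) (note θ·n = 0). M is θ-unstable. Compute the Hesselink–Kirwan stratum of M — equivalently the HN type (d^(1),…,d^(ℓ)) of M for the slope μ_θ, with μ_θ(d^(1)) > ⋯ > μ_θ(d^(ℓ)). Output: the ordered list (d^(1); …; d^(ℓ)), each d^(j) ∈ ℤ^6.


Via rank(M_{q-1}∘⋯∘M_p): M ≅ I[1,1], I[1,3], I[3,5]^2, I[3,6].
μ_θ-semistable layers: μ^(1)=37; μ^(2)=23; μ^(3)=16; μ^(4)=-3/2; μ^(5)=-33; μ^(6)=-61

((0, 0, 0, 0, 2, 0); (0, 0, 1, 0, 0, 0); (0, 0, 2, 2, 0, 0); (0, 0, 1, 1, 1, 1); (1, 0, 0, 0, 0, 0); (1, 1, 0, 0, 0, 0))


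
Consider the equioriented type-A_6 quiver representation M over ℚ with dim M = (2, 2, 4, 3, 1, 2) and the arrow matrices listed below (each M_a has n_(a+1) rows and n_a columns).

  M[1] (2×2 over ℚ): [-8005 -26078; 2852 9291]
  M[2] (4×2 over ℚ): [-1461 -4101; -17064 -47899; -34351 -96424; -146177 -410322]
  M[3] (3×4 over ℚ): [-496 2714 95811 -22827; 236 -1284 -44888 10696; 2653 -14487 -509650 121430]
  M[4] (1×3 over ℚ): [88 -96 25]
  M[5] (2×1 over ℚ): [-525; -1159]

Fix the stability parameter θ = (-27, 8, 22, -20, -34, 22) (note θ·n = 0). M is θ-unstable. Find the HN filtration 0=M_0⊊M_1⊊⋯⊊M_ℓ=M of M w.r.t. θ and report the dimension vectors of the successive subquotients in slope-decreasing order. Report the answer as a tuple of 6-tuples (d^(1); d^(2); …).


Interval decomposition of M: I[1,3], I[1,6], I[3,3], I[3,4], I[4,4], I[6,6].
HN type (ℓ=6): μ^(1)=22; μ^(2)=8; μ^(3)=1; μ^(4)=-6; μ^(5)=-20; μ^(6)=-27

((0, 0, 2, 0, 0, 2); (0, 1, 0, 0, 0, 0); (0, 0, 1, 1, 0, 0); (0, 1, 1, 1, 1, 0); (0, 0, 0, 1, 0, 0); (2, 0, 0, 0, 0, 0))


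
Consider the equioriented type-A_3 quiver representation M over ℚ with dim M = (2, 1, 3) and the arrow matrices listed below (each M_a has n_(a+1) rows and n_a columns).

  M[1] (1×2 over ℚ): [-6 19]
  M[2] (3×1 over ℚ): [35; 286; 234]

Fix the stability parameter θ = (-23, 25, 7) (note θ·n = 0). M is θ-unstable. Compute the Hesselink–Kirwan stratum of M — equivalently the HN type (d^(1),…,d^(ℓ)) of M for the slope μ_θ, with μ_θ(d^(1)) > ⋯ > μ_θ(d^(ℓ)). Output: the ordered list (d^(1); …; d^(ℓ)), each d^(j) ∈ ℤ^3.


Interval decomposition of M: I[1,1], I[1,3], I[3,3]^2.
HN type (ℓ=3): μ^(1)=16; μ^(2)=7; μ^(3)=-23

((0, 1, 1); (0, 0, 2); (2, 0, 0))


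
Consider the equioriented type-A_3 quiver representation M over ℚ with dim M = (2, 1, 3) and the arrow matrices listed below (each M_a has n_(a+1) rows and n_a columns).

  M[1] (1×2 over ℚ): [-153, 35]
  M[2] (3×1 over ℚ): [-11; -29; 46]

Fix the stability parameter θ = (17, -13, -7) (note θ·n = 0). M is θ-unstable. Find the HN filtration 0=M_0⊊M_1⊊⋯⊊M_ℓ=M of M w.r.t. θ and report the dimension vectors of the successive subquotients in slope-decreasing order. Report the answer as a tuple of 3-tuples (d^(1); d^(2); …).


Via rank(M_{q-1}∘⋯∘M_p): M ≅ I[1,1], I[1,3], I[3,3]^2.
μ_θ-semistable layers: μ^(1)=17; μ^(2)=-1; μ^(3)=-7

((1, 0, 0); (1, 1, 1); (0, 0, 2))


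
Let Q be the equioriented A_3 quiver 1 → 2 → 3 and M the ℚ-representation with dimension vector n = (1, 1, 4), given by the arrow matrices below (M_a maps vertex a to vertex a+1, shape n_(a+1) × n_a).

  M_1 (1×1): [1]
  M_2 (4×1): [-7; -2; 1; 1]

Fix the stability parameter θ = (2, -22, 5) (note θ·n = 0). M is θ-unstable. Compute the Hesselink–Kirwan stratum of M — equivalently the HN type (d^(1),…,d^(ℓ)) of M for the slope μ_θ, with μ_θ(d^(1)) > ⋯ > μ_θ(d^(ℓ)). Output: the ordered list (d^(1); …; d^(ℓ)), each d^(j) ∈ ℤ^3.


Barcode: M ≅ I[1,3], I[3,3]^3. HN layers by μ_θ (2 steps, strictly decreasing):
  μ^(1)=5; μ^(2)=-10

((0, 0, 4); (1, 1, 0))


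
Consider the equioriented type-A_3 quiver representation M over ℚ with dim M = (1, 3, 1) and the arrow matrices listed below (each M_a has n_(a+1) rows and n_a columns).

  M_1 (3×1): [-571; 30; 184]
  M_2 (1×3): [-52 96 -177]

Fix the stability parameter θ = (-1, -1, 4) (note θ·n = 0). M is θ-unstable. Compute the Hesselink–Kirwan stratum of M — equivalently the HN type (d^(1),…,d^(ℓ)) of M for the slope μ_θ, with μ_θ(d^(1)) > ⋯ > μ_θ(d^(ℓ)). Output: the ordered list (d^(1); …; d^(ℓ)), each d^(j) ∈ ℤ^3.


Via rank(M_{q-1}∘⋯∘M_p): M ≅ I[1,3], I[2,2]^2.
μ_θ-semistable layers: μ^(1)=4; μ^(2)=-1

((0, 0, 1); (1, 3, 0))


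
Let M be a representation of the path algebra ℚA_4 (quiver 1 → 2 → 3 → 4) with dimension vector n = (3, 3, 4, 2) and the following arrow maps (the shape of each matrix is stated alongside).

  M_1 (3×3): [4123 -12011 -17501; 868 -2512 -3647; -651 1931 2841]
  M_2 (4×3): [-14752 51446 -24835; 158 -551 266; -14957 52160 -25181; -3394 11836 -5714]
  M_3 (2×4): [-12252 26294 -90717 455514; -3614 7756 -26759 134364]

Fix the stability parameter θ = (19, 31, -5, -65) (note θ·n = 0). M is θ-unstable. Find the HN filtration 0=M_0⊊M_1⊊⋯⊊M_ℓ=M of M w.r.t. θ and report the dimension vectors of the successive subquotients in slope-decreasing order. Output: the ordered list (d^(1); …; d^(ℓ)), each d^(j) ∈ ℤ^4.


Interval decomposition of M: I[1,1], I[1,4]^2, I[2,3], I[3,3].
HN type (ℓ=3): μ^(1)=19; μ^(2)=13; μ^(3)=-5

((1, 0, 0, 0); (0, 1, 1, 0); (2, 2, 3, 2))


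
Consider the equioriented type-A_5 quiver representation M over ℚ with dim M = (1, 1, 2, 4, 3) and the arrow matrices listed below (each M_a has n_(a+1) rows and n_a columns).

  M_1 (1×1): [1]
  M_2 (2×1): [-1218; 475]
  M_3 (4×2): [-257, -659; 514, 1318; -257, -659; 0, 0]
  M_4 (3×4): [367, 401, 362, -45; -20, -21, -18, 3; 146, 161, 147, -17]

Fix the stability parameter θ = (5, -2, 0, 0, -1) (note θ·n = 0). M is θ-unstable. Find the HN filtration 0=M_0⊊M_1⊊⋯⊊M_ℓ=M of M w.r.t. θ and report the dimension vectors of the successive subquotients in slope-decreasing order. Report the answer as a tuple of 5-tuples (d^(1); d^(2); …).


Interval decomposition of M: I[1,5], I[3,3], I[4,4], I[4,5]^2.
HN type (ℓ=3): μ^(1)=2/5; μ^(2)=0; μ^(3)=-1/2

((1, 1, 1, 1, 1); (0, 0, 1, 1, 0); (0, 0, 0, 2, 2))


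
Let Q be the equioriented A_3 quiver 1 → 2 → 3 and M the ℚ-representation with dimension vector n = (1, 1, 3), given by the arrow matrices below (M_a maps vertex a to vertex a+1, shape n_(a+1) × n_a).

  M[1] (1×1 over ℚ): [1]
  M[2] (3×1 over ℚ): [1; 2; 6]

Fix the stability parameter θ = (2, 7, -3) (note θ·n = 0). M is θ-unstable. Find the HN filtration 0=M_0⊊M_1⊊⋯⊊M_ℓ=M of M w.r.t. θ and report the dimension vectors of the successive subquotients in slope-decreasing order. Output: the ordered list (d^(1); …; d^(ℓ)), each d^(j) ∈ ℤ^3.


Via rank(M_{q-1}∘⋯∘M_p): M ≅ I[1,3], I[3,3]^2.
μ_θ-semistable layers: μ^(1)=2; μ^(2)=-3

((1, 1, 1); (0, 0, 2))


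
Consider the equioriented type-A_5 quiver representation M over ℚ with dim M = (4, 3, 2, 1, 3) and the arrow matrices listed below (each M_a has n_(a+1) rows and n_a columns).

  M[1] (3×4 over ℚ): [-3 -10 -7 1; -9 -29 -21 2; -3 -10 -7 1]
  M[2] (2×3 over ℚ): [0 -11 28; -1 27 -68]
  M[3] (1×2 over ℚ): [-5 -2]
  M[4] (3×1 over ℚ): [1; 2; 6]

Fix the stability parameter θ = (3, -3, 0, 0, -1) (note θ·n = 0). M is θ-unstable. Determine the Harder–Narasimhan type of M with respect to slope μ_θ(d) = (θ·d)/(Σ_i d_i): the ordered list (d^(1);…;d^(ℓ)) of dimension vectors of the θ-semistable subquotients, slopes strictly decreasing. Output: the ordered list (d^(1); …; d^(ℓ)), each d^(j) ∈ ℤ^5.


Barcode: M ≅ I[1,1]^2, I[1,3], I[1,5], I[2,2], I[5,5]^2. HN layers by μ_θ (5 steps, strictly decreasing):
  μ^(1)=3; μ^(2)=0; μ^(3)=-1/5; μ^(4)=-1; μ^(5)=-3

((2, 0, 0, 0, 0); (1, 1, 1, 0, 0); (1, 1, 1, 1, 1); (0, 0, 0, 0, 2); (0, 1, 0, 0, 0))


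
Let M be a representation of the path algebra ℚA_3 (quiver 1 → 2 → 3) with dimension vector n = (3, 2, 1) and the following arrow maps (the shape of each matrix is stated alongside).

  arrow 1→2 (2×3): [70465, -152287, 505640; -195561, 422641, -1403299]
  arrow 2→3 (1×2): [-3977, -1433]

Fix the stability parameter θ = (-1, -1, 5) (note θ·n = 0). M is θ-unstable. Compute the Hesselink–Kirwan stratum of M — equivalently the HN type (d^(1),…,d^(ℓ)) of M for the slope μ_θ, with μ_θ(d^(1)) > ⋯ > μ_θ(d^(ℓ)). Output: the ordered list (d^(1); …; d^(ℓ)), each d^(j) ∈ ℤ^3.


Barcode: M ≅ I[1,1], I[1,2], I[1,3]. HN layers by μ_θ (2 steps, strictly decreasing):
  μ^(1)=5; μ^(2)=-1

((0, 0, 1); (3, 2, 0))


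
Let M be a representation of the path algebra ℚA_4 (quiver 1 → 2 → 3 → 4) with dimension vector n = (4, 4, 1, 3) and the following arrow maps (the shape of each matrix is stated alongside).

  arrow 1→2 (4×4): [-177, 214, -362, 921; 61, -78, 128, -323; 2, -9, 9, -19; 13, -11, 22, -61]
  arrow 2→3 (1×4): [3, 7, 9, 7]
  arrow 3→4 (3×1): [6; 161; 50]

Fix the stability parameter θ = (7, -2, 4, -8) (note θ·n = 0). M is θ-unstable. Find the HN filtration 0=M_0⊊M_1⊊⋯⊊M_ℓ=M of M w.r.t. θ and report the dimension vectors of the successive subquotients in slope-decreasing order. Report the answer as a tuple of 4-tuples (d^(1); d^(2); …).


Via rank(M_{q-1}∘⋯∘M_p): M ≅ I[1,2]^3, I[1,4], I[4,4]^2.
μ_θ-semistable layers: μ^(1)=5/2; μ^(2)=1/4; μ^(3)=-8

((3, 3, 0, 0); (1, 1, 1, 1); (0, 0, 0, 2))


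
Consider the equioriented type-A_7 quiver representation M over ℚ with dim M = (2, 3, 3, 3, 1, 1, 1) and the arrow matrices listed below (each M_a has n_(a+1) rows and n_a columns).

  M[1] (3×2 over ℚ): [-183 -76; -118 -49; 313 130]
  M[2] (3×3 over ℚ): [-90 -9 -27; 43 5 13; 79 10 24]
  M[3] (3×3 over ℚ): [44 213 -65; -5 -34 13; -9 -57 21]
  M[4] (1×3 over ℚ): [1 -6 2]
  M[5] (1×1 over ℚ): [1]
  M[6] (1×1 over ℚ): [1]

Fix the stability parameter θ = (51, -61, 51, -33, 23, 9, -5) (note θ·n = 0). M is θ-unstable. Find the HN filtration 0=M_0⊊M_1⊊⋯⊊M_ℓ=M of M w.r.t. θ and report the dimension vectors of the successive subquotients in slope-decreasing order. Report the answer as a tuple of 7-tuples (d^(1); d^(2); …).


Interval decomposition of M: I[1,4], I[1,7], I[2,2], I[3,4].
HN type (ℓ=3): μ^(1)=9; μ^(2)=-5; μ^(3)=-61

((0, 0, 3, 3, 1, 1, 1); (2, 2, 0, 0, 0, 0, 0); (0, 1, 0, 0, 0, 0, 0))


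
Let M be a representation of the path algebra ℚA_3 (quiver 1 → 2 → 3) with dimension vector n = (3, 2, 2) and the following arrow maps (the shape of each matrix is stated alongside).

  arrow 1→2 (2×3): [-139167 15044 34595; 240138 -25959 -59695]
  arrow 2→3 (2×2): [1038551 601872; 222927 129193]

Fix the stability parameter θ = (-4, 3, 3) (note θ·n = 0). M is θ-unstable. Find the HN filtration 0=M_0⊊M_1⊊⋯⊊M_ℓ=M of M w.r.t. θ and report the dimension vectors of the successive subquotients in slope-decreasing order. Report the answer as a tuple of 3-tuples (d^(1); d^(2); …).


Via rank(M_{q-1}∘⋯∘M_p): M ≅ I[1,1], I[1,3]^2.
μ_θ-semistable layers: μ^(1)=3; μ^(2)=-4

((0, 2, 2); (3, 0, 0))


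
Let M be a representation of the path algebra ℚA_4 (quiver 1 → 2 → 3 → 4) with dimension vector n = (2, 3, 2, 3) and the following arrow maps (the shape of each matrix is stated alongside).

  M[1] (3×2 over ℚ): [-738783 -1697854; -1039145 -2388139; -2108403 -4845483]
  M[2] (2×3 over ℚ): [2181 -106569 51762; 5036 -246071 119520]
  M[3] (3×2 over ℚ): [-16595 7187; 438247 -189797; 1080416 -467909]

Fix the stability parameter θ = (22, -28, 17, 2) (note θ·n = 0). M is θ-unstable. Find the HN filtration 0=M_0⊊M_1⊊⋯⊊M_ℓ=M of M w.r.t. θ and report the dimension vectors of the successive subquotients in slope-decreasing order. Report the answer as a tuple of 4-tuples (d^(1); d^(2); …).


Interval decomposition of M: I[1,4]^2, I[2,2], I[4,4].
HN type (ℓ=4): μ^(1)=19/2; μ^(2)=2; μ^(3)=-3; μ^(4)=-28

((0, 0, 2, 2); (0, 0, 0, 1); (2, 2, 0, 0); (0, 1, 0, 0))


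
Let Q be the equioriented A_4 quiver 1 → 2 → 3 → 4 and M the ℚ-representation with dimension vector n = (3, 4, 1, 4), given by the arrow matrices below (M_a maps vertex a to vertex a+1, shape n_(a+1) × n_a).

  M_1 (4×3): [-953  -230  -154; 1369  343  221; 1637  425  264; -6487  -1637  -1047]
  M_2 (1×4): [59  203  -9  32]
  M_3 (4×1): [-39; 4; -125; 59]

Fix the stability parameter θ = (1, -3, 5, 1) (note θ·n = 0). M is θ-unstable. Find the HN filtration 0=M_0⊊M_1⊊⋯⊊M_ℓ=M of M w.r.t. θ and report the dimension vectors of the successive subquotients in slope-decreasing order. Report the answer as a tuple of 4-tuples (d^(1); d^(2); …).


Interval decomposition of M: I[1,2]^2, I[1,4], I[2,2], I[4,4]^3.
HN type (ℓ=4): μ^(1)=3; μ^(2)=1; μ^(3)=-1; μ^(4)=-3

((0, 0, 1, 1); (0, 0, 0, 3); (3, 3, 0, 0); (0, 1, 0, 0))


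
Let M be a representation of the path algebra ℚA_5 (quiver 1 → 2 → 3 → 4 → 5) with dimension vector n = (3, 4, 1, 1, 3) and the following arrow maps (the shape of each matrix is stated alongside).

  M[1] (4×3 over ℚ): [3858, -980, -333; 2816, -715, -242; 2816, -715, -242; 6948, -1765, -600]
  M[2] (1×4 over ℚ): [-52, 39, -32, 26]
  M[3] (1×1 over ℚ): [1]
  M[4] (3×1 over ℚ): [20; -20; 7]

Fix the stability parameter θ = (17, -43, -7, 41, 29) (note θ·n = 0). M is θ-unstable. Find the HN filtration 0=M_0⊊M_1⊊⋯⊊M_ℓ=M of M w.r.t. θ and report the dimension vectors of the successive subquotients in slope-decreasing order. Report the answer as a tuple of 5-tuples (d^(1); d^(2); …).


Via rank(M_{q-1}∘⋯∘M_p): M ≅ I[1,1], I[1,2], I[1,5], I[2,2]^2, I[5,5]^2.
μ_θ-semistable layers: μ^(1)=35; μ^(2)=29; μ^(3)=17; μ^(4)=-7; μ^(5)=-13; μ^(6)=-43

((0, 0, 0, 1, 1); (0, 0, 0, 0, 2); (1, 0, 0, 0, 0); (0, 0, 1, 0, 0); (2, 2, 0, 0, 0); (0, 2, 0, 0, 0))


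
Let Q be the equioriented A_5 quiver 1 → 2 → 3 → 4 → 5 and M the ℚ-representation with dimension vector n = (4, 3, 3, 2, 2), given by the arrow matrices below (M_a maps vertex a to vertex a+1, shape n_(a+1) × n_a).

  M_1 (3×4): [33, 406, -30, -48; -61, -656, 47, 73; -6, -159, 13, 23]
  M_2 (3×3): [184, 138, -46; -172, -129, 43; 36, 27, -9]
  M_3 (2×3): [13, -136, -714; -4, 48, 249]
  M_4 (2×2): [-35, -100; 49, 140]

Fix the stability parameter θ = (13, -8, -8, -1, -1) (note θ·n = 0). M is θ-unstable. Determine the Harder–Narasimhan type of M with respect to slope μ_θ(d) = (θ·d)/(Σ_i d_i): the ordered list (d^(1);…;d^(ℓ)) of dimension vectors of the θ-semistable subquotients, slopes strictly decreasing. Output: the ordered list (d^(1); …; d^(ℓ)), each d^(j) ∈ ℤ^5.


Barcode: M ≅ I[1,1], I[1,2]^2, I[1,4], I[3,3], I[3,5], I[5,5]. HN layers by μ_θ (4 steps, strictly decreasing):
  μ^(1)=13; μ^(2)=5/2; μ^(3)=-1; μ^(4)=-8

((1, 0, 0, 0, 0); (2, 2, 0, 0, 0); (1, 1, 1, 2, 2); (0, 0, 2, 0, 0))


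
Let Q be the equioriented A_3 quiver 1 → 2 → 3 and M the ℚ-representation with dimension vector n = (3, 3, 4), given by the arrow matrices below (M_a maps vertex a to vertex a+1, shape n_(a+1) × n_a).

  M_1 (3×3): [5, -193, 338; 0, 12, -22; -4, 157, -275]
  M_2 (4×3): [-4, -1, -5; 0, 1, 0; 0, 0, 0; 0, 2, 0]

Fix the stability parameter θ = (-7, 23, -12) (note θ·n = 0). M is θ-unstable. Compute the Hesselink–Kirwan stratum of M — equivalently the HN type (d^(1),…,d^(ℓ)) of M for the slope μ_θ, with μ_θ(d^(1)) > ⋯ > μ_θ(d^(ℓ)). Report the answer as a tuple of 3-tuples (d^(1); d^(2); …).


Interval decomposition of M: I[1,2], I[1,3]^2, I[3,3]^2.
HN type (ℓ=4): μ^(1)=23; μ^(2)=11/2; μ^(3)=-7; μ^(4)=-12

((0, 1, 0); (0, 2, 2); (3, 0, 0); (0, 0, 2))


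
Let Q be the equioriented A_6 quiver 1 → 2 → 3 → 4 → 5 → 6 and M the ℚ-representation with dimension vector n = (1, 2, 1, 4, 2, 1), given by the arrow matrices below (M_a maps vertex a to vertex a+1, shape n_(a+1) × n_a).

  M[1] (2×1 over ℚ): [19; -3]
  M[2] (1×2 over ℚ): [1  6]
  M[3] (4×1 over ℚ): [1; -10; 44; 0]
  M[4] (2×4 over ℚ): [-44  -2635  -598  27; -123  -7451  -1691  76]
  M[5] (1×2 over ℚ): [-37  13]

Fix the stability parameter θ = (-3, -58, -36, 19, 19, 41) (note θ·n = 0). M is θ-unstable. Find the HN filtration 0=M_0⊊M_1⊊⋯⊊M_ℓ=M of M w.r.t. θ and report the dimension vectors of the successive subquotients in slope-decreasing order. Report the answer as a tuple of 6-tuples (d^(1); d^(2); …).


Via rank(M_{q-1}∘⋯∘M_p): M ≅ I[1,6], I[2,2], I[4,4]^2, I[4,5].
μ_θ-semistable layers: μ^(1)=41; μ^(2)=19; μ^(3)=-97/3; μ^(4)=-58

((0, 0, 0, 0, 0, 1); (0, 0, 0, 4, 2, 0); (1, 1, 1, 0, 0, 0); (0, 1, 0, 0, 0, 0))
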